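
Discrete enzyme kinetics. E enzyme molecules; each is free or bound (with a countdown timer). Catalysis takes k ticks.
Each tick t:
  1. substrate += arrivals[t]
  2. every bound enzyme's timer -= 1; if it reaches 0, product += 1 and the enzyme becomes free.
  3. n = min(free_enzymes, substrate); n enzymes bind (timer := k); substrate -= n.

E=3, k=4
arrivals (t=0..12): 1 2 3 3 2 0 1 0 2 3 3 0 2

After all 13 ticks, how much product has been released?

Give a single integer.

Answer: 7

Derivation:
t=0: arr=1 -> substrate=0 bound=1 product=0
t=1: arr=2 -> substrate=0 bound=3 product=0
t=2: arr=3 -> substrate=3 bound=3 product=0
t=3: arr=3 -> substrate=6 bound=3 product=0
t=4: arr=2 -> substrate=7 bound=3 product=1
t=5: arr=0 -> substrate=5 bound=3 product=3
t=6: arr=1 -> substrate=6 bound=3 product=3
t=7: arr=0 -> substrate=6 bound=3 product=3
t=8: arr=2 -> substrate=7 bound=3 product=4
t=9: arr=3 -> substrate=8 bound=3 product=6
t=10: arr=3 -> substrate=11 bound=3 product=6
t=11: arr=0 -> substrate=11 bound=3 product=6
t=12: arr=2 -> substrate=12 bound=3 product=7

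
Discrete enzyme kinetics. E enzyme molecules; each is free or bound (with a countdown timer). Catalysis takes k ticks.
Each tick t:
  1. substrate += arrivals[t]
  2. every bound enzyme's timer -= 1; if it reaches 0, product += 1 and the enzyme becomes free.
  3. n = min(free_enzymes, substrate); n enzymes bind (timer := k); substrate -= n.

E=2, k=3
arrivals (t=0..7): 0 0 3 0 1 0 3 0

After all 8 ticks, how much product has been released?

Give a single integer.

Answer: 2

Derivation:
t=0: arr=0 -> substrate=0 bound=0 product=0
t=1: arr=0 -> substrate=0 bound=0 product=0
t=2: arr=3 -> substrate=1 bound=2 product=0
t=3: arr=0 -> substrate=1 bound=2 product=0
t=4: arr=1 -> substrate=2 bound=2 product=0
t=5: arr=0 -> substrate=0 bound=2 product=2
t=6: arr=3 -> substrate=3 bound=2 product=2
t=7: arr=0 -> substrate=3 bound=2 product=2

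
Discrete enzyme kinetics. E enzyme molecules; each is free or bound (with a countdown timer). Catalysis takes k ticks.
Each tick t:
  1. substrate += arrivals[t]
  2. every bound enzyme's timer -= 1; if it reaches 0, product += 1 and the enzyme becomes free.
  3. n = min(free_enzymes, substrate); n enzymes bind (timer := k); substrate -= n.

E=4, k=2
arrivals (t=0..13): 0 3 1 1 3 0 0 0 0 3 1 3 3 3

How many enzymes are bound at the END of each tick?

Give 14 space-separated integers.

t=0: arr=0 -> substrate=0 bound=0 product=0
t=1: arr=3 -> substrate=0 bound=3 product=0
t=2: arr=1 -> substrate=0 bound=4 product=0
t=3: arr=1 -> substrate=0 bound=2 product=3
t=4: arr=3 -> substrate=0 bound=4 product=4
t=5: arr=0 -> substrate=0 bound=3 product=5
t=6: arr=0 -> substrate=0 bound=0 product=8
t=7: arr=0 -> substrate=0 bound=0 product=8
t=8: arr=0 -> substrate=0 bound=0 product=8
t=9: arr=3 -> substrate=0 bound=3 product=8
t=10: arr=1 -> substrate=0 bound=4 product=8
t=11: arr=3 -> substrate=0 bound=4 product=11
t=12: arr=3 -> substrate=2 bound=4 product=12
t=13: arr=3 -> substrate=2 bound=4 product=15

Answer: 0 3 4 2 4 3 0 0 0 3 4 4 4 4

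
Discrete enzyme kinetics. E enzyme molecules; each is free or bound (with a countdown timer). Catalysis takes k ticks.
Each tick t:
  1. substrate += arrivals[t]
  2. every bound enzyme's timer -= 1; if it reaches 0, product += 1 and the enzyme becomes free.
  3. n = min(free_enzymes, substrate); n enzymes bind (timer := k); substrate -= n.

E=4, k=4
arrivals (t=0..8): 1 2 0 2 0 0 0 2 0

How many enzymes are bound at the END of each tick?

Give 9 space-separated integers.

Answer: 1 3 3 4 4 2 2 3 2

Derivation:
t=0: arr=1 -> substrate=0 bound=1 product=0
t=1: arr=2 -> substrate=0 bound=3 product=0
t=2: arr=0 -> substrate=0 bound=3 product=0
t=3: arr=2 -> substrate=1 bound=4 product=0
t=4: arr=0 -> substrate=0 bound=4 product=1
t=5: arr=0 -> substrate=0 bound=2 product=3
t=6: arr=0 -> substrate=0 bound=2 product=3
t=7: arr=2 -> substrate=0 bound=3 product=4
t=8: arr=0 -> substrate=0 bound=2 product=5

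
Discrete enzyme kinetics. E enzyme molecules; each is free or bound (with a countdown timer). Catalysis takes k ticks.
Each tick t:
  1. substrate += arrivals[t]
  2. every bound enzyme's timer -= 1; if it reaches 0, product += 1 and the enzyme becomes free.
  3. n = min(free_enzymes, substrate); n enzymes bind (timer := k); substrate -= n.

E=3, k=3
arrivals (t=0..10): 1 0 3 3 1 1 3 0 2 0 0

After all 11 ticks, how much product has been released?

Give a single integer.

t=0: arr=1 -> substrate=0 bound=1 product=0
t=1: arr=0 -> substrate=0 bound=1 product=0
t=2: arr=3 -> substrate=1 bound=3 product=0
t=3: arr=3 -> substrate=3 bound=3 product=1
t=4: arr=1 -> substrate=4 bound=3 product=1
t=5: arr=1 -> substrate=3 bound=3 product=3
t=6: arr=3 -> substrate=5 bound=3 product=4
t=7: arr=0 -> substrate=5 bound=3 product=4
t=8: arr=2 -> substrate=5 bound=3 product=6
t=9: arr=0 -> substrate=4 bound=3 product=7
t=10: arr=0 -> substrate=4 bound=3 product=7

Answer: 7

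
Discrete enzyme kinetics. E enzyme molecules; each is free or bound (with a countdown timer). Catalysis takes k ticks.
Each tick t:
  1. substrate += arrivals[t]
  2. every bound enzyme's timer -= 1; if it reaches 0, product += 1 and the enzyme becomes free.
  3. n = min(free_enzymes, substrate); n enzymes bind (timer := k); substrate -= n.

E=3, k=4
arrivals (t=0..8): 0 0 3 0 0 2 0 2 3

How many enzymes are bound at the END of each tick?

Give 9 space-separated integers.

t=0: arr=0 -> substrate=0 bound=0 product=0
t=1: arr=0 -> substrate=0 bound=0 product=0
t=2: arr=3 -> substrate=0 bound=3 product=0
t=3: arr=0 -> substrate=0 bound=3 product=0
t=4: arr=0 -> substrate=0 bound=3 product=0
t=5: arr=2 -> substrate=2 bound=3 product=0
t=6: arr=0 -> substrate=0 bound=2 product=3
t=7: arr=2 -> substrate=1 bound=3 product=3
t=8: arr=3 -> substrate=4 bound=3 product=3

Answer: 0 0 3 3 3 3 2 3 3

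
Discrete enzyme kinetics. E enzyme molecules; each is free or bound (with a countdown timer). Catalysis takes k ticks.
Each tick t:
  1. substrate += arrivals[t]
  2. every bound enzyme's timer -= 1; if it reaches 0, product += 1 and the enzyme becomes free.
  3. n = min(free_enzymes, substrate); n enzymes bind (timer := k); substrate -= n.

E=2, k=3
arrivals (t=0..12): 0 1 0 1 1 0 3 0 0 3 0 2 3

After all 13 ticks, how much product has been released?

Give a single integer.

Answer: 6

Derivation:
t=0: arr=0 -> substrate=0 bound=0 product=0
t=1: arr=1 -> substrate=0 bound=1 product=0
t=2: arr=0 -> substrate=0 bound=1 product=0
t=3: arr=1 -> substrate=0 bound=2 product=0
t=4: arr=1 -> substrate=0 bound=2 product=1
t=5: arr=0 -> substrate=0 bound=2 product=1
t=6: arr=3 -> substrate=2 bound=2 product=2
t=7: arr=0 -> substrate=1 bound=2 product=3
t=8: arr=0 -> substrate=1 bound=2 product=3
t=9: arr=3 -> substrate=3 bound=2 product=4
t=10: arr=0 -> substrate=2 bound=2 product=5
t=11: arr=2 -> substrate=4 bound=2 product=5
t=12: arr=3 -> substrate=6 bound=2 product=6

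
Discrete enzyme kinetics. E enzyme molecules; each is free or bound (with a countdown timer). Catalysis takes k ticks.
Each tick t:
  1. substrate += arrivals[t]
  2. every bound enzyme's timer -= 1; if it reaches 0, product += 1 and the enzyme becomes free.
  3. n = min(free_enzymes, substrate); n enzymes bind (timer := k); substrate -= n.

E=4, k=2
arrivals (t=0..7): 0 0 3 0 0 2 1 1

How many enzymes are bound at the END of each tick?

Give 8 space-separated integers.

Answer: 0 0 3 3 0 2 3 2

Derivation:
t=0: arr=0 -> substrate=0 bound=0 product=0
t=1: arr=0 -> substrate=0 bound=0 product=0
t=2: arr=3 -> substrate=0 bound=3 product=0
t=3: arr=0 -> substrate=0 bound=3 product=0
t=4: arr=0 -> substrate=0 bound=0 product=3
t=5: arr=2 -> substrate=0 bound=2 product=3
t=6: arr=1 -> substrate=0 bound=3 product=3
t=7: arr=1 -> substrate=0 bound=2 product=5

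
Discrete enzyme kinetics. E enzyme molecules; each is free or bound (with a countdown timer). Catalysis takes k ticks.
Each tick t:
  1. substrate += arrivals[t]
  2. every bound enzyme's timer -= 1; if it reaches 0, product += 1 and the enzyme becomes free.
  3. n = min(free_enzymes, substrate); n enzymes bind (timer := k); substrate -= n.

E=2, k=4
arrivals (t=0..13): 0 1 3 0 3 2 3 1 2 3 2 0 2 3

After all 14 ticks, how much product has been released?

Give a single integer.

Answer: 5

Derivation:
t=0: arr=0 -> substrate=0 bound=0 product=0
t=1: arr=1 -> substrate=0 bound=1 product=0
t=2: arr=3 -> substrate=2 bound=2 product=0
t=3: arr=0 -> substrate=2 bound=2 product=0
t=4: arr=3 -> substrate=5 bound=2 product=0
t=5: arr=2 -> substrate=6 bound=2 product=1
t=6: arr=3 -> substrate=8 bound=2 product=2
t=7: arr=1 -> substrate=9 bound=2 product=2
t=8: arr=2 -> substrate=11 bound=2 product=2
t=9: arr=3 -> substrate=13 bound=2 product=3
t=10: arr=2 -> substrate=14 bound=2 product=4
t=11: arr=0 -> substrate=14 bound=2 product=4
t=12: arr=2 -> substrate=16 bound=2 product=4
t=13: arr=3 -> substrate=18 bound=2 product=5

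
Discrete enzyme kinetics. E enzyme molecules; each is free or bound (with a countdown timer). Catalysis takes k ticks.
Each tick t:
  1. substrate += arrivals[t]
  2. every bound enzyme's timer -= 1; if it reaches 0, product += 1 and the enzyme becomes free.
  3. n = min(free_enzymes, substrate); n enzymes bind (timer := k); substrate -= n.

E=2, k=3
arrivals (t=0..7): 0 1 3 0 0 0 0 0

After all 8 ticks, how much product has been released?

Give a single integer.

Answer: 3

Derivation:
t=0: arr=0 -> substrate=0 bound=0 product=0
t=1: arr=1 -> substrate=0 bound=1 product=0
t=2: arr=3 -> substrate=2 bound=2 product=0
t=3: arr=0 -> substrate=2 bound=2 product=0
t=4: arr=0 -> substrate=1 bound=2 product=1
t=5: arr=0 -> substrate=0 bound=2 product=2
t=6: arr=0 -> substrate=0 bound=2 product=2
t=7: arr=0 -> substrate=0 bound=1 product=3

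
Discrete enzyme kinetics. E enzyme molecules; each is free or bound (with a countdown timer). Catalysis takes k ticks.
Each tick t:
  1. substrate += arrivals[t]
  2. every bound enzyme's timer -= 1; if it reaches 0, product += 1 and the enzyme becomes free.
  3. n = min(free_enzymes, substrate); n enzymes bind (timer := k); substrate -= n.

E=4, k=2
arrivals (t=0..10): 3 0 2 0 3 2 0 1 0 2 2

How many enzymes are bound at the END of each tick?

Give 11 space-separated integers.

Answer: 3 3 2 2 3 4 2 2 1 2 4

Derivation:
t=0: arr=3 -> substrate=0 bound=3 product=0
t=1: arr=0 -> substrate=0 bound=3 product=0
t=2: arr=2 -> substrate=0 bound=2 product=3
t=3: arr=0 -> substrate=0 bound=2 product=3
t=4: arr=3 -> substrate=0 bound=3 product=5
t=5: arr=2 -> substrate=1 bound=4 product=5
t=6: arr=0 -> substrate=0 bound=2 product=8
t=7: arr=1 -> substrate=0 bound=2 product=9
t=8: arr=0 -> substrate=0 bound=1 product=10
t=9: arr=2 -> substrate=0 bound=2 product=11
t=10: arr=2 -> substrate=0 bound=4 product=11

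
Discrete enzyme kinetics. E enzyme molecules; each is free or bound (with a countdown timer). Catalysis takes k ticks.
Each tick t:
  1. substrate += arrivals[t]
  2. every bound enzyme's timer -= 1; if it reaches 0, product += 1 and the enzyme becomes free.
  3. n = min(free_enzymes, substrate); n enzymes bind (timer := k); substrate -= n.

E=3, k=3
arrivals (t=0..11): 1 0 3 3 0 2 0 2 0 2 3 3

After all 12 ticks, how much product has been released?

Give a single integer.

Answer: 9

Derivation:
t=0: arr=1 -> substrate=0 bound=1 product=0
t=1: arr=0 -> substrate=0 bound=1 product=0
t=2: arr=3 -> substrate=1 bound=3 product=0
t=3: arr=3 -> substrate=3 bound=3 product=1
t=4: arr=0 -> substrate=3 bound=3 product=1
t=5: arr=2 -> substrate=3 bound=3 product=3
t=6: arr=0 -> substrate=2 bound=3 product=4
t=7: arr=2 -> substrate=4 bound=3 product=4
t=8: arr=0 -> substrate=2 bound=3 product=6
t=9: arr=2 -> substrate=3 bound=3 product=7
t=10: arr=3 -> substrate=6 bound=3 product=7
t=11: arr=3 -> substrate=7 bound=3 product=9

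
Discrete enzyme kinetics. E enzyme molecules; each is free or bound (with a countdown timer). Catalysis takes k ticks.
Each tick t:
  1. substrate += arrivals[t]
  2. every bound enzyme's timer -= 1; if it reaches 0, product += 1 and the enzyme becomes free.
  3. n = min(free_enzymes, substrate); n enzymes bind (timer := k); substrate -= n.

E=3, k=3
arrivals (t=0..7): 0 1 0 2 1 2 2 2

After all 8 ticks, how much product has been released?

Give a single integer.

Answer: 4

Derivation:
t=0: arr=0 -> substrate=0 bound=0 product=0
t=1: arr=1 -> substrate=0 bound=1 product=0
t=2: arr=0 -> substrate=0 bound=1 product=0
t=3: arr=2 -> substrate=0 bound=3 product=0
t=4: arr=1 -> substrate=0 bound=3 product=1
t=5: arr=2 -> substrate=2 bound=3 product=1
t=6: arr=2 -> substrate=2 bound=3 product=3
t=7: arr=2 -> substrate=3 bound=3 product=4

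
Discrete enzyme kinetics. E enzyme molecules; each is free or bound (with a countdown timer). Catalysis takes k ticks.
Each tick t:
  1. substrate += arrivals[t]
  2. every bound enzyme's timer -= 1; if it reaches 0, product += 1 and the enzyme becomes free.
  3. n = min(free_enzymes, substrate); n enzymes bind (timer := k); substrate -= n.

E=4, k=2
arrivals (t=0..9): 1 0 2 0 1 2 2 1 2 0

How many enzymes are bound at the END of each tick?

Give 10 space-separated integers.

t=0: arr=1 -> substrate=0 bound=1 product=0
t=1: arr=0 -> substrate=0 bound=1 product=0
t=2: arr=2 -> substrate=0 bound=2 product=1
t=3: arr=0 -> substrate=0 bound=2 product=1
t=4: arr=1 -> substrate=0 bound=1 product=3
t=5: arr=2 -> substrate=0 bound=3 product=3
t=6: arr=2 -> substrate=0 bound=4 product=4
t=7: arr=1 -> substrate=0 bound=3 product=6
t=8: arr=2 -> substrate=0 bound=3 product=8
t=9: arr=0 -> substrate=0 bound=2 product=9

Answer: 1 1 2 2 1 3 4 3 3 2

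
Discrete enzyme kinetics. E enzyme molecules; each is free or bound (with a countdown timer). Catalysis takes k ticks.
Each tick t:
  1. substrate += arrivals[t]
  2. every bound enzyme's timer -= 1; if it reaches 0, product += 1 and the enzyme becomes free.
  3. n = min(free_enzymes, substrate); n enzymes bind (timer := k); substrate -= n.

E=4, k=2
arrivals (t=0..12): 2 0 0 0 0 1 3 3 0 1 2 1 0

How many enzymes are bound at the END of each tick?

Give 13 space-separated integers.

t=0: arr=2 -> substrate=0 bound=2 product=0
t=1: arr=0 -> substrate=0 bound=2 product=0
t=2: arr=0 -> substrate=0 bound=0 product=2
t=3: arr=0 -> substrate=0 bound=0 product=2
t=4: arr=0 -> substrate=0 bound=0 product=2
t=5: arr=1 -> substrate=0 bound=1 product=2
t=6: arr=3 -> substrate=0 bound=4 product=2
t=7: arr=3 -> substrate=2 bound=4 product=3
t=8: arr=0 -> substrate=0 bound=3 product=6
t=9: arr=1 -> substrate=0 bound=3 product=7
t=10: arr=2 -> substrate=0 bound=3 product=9
t=11: arr=1 -> substrate=0 bound=3 product=10
t=12: arr=0 -> substrate=0 bound=1 product=12

Answer: 2 2 0 0 0 1 4 4 3 3 3 3 1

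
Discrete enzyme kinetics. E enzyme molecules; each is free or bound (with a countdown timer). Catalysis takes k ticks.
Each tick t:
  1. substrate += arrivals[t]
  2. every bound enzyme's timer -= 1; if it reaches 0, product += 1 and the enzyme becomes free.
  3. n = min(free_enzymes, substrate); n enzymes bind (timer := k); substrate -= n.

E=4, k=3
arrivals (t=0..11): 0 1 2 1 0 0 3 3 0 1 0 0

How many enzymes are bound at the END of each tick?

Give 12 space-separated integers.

Answer: 0 1 3 4 3 1 3 4 4 4 3 3

Derivation:
t=0: arr=0 -> substrate=0 bound=0 product=0
t=1: arr=1 -> substrate=0 bound=1 product=0
t=2: arr=2 -> substrate=0 bound=3 product=0
t=3: arr=1 -> substrate=0 bound=4 product=0
t=4: arr=0 -> substrate=0 bound=3 product=1
t=5: arr=0 -> substrate=0 bound=1 product=3
t=6: arr=3 -> substrate=0 bound=3 product=4
t=7: arr=3 -> substrate=2 bound=4 product=4
t=8: arr=0 -> substrate=2 bound=4 product=4
t=9: arr=1 -> substrate=0 bound=4 product=7
t=10: arr=0 -> substrate=0 bound=3 product=8
t=11: arr=0 -> substrate=0 bound=3 product=8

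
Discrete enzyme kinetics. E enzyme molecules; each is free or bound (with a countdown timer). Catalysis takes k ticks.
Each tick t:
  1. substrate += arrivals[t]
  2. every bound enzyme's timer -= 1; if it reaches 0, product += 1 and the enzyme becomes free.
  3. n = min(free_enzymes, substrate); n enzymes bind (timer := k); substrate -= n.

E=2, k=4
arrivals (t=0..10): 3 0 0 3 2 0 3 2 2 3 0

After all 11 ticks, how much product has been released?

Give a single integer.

t=0: arr=3 -> substrate=1 bound=2 product=0
t=1: arr=0 -> substrate=1 bound=2 product=0
t=2: arr=0 -> substrate=1 bound=2 product=0
t=3: arr=3 -> substrate=4 bound=2 product=0
t=4: arr=2 -> substrate=4 bound=2 product=2
t=5: arr=0 -> substrate=4 bound=2 product=2
t=6: arr=3 -> substrate=7 bound=2 product=2
t=7: arr=2 -> substrate=9 bound=2 product=2
t=8: arr=2 -> substrate=9 bound=2 product=4
t=9: arr=3 -> substrate=12 bound=2 product=4
t=10: arr=0 -> substrate=12 bound=2 product=4

Answer: 4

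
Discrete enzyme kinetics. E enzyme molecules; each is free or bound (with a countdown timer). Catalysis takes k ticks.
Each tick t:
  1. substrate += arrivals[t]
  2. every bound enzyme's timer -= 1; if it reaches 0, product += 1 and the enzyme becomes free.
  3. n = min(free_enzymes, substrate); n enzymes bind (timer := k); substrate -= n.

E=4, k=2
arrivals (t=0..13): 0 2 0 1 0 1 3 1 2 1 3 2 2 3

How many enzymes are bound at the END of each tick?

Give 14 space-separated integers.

t=0: arr=0 -> substrate=0 bound=0 product=0
t=1: arr=2 -> substrate=0 bound=2 product=0
t=2: arr=0 -> substrate=0 bound=2 product=0
t=3: arr=1 -> substrate=0 bound=1 product=2
t=4: arr=0 -> substrate=0 bound=1 product=2
t=5: arr=1 -> substrate=0 bound=1 product=3
t=6: arr=3 -> substrate=0 bound=4 product=3
t=7: arr=1 -> substrate=0 bound=4 product=4
t=8: arr=2 -> substrate=0 bound=3 product=7
t=9: arr=1 -> substrate=0 bound=3 product=8
t=10: arr=3 -> substrate=0 bound=4 product=10
t=11: arr=2 -> substrate=1 bound=4 product=11
t=12: arr=2 -> substrate=0 bound=4 product=14
t=13: arr=3 -> substrate=2 bound=4 product=15

Answer: 0 2 2 1 1 1 4 4 3 3 4 4 4 4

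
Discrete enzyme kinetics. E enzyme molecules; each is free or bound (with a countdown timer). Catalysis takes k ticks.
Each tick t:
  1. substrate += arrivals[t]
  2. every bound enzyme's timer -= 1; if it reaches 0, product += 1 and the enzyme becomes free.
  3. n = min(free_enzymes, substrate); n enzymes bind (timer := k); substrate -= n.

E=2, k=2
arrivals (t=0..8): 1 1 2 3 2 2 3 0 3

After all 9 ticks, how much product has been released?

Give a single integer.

Answer: 7

Derivation:
t=0: arr=1 -> substrate=0 bound=1 product=0
t=1: arr=1 -> substrate=0 bound=2 product=0
t=2: arr=2 -> substrate=1 bound=2 product=1
t=3: arr=3 -> substrate=3 bound=2 product=2
t=4: arr=2 -> substrate=4 bound=2 product=3
t=5: arr=2 -> substrate=5 bound=2 product=4
t=6: arr=3 -> substrate=7 bound=2 product=5
t=7: arr=0 -> substrate=6 bound=2 product=6
t=8: arr=3 -> substrate=8 bound=2 product=7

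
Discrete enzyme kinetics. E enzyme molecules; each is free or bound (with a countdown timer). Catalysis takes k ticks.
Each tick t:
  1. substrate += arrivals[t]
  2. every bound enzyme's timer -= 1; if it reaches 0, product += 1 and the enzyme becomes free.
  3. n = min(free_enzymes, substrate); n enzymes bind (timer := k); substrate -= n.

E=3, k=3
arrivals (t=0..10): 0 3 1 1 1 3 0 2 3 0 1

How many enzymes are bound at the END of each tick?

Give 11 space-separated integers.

t=0: arr=0 -> substrate=0 bound=0 product=0
t=1: arr=3 -> substrate=0 bound=3 product=0
t=2: arr=1 -> substrate=1 bound=3 product=0
t=3: arr=1 -> substrate=2 bound=3 product=0
t=4: arr=1 -> substrate=0 bound=3 product=3
t=5: arr=3 -> substrate=3 bound=3 product=3
t=6: arr=0 -> substrate=3 bound=3 product=3
t=7: arr=2 -> substrate=2 bound=3 product=6
t=8: arr=3 -> substrate=5 bound=3 product=6
t=9: arr=0 -> substrate=5 bound=3 product=6
t=10: arr=1 -> substrate=3 bound=3 product=9

Answer: 0 3 3 3 3 3 3 3 3 3 3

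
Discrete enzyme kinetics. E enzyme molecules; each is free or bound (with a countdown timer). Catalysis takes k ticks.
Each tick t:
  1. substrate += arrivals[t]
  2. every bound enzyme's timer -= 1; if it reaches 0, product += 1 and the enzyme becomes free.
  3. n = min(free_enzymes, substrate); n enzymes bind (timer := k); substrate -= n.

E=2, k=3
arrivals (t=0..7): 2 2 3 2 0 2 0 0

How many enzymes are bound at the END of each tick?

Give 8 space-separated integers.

Answer: 2 2 2 2 2 2 2 2

Derivation:
t=0: arr=2 -> substrate=0 bound=2 product=0
t=1: arr=2 -> substrate=2 bound=2 product=0
t=2: arr=3 -> substrate=5 bound=2 product=0
t=3: arr=2 -> substrate=5 bound=2 product=2
t=4: arr=0 -> substrate=5 bound=2 product=2
t=5: arr=2 -> substrate=7 bound=2 product=2
t=6: arr=0 -> substrate=5 bound=2 product=4
t=7: arr=0 -> substrate=5 bound=2 product=4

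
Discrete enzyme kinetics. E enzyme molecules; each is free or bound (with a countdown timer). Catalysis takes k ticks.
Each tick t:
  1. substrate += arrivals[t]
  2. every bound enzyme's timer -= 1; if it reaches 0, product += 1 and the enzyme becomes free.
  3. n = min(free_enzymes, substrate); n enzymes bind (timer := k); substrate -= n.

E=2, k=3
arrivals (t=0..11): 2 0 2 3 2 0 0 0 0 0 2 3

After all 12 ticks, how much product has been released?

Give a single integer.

Answer: 6

Derivation:
t=0: arr=2 -> substrate=0 bound=2 product=0
t=1: arr=0 -> substrate=0 bound=2 product=0
t=2: arr=2 -> substrate=2 bound=2 product=0
t=3: arr=3 -> substrate=3 bound=2 product=2
t=4: arr=2 -> substrate=5 bound=2 product=2
t=5: arr=0 -> substrate=5 bound=2 product=2
t=6: arr=0 -> substrate=3 bound=2 product=4
t=7: arr=0 -> substrate=3 bound=2 product=4
t=8: arr=0 -> substrate=3 bound=2 product=4
t=9: arr=0 -> substrate=1 bound=2 product=6
t=10: arr=2 -> substrate=3 bound=2 product=6
t=11: arr=3 -> substrate=6 bound=2 product=6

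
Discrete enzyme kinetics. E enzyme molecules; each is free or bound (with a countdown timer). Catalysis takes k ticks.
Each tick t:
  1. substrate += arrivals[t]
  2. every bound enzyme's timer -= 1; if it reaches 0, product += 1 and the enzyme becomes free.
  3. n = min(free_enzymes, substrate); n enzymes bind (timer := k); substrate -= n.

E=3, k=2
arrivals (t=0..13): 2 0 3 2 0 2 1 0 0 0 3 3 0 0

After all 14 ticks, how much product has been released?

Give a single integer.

Answer: 13

Derivation:
t=0: arr=2 -> substrate=0 bound=2 product=0
t=1: arr=0 -> substrate=0 bound=2 product=0
t=2: arr=3 -> substrate=0 bound=3 product=2
t=3: arr=2 -> substrate=2 bound=3 product=2
t=4: arr=0 -> substrate=0 bound=2 product=5
t=5: arr=2 -> substrate=1 bound=3 product=5
t=6: arr=1 -> substrate=0 bound=3 product=7
t=7: arr=0 -> substrate=0 bound=2 product=8
t=8: arr=0 -> substrate=0 bound=0 product=10
t=9: arr=0 -> substrate=0 bound=0 product=10
t=10: arr=3 -> substrate=0 bound=3 product=10
t=11: arr=3 -> substrate=3 bound=3 product=10
t=12: arr=0 -> substrate=0 bound=3 product=13
t=13: arr=0 -> substrate=0 bound=3 product=13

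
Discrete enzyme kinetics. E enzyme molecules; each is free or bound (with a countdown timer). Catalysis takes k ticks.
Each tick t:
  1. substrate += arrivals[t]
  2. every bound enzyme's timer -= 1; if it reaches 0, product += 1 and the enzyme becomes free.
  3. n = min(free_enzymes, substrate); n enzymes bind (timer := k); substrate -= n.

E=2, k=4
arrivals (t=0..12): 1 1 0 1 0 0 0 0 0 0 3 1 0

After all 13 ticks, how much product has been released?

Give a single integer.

t=0: arr=1 -> substrate=0 bound=1 product=0
t=1: arr=1 -> substrate=0 bound=2 product=0
t=2: arr=0 -> substrate=0 bound=2 product=0
t=3: arr=1 -> substrate=1 bound=2 product=0
t=4: arr=0 -> substrate=0 bound=2 product=1
t=5: arr=0 -> substrate=0 bound=1 product=2
t=6: arr=0 -> substrate=0 bound=1 product=2
t=7: arr=0 -> substrate=0 bound=1 product=2
t=8: arr=0 -> substrate=0 bound=0 product=3
t=9: arr=0 -> substrate=0 bound=0 product=3
t=10: arr=3 -> substrate=1 bound=2 product=3
t=11: arr=1 -> substrate=2 bound=2 product=3
t=12: arr=0 -> substrate=2 bound=2 product=3

Answer: 3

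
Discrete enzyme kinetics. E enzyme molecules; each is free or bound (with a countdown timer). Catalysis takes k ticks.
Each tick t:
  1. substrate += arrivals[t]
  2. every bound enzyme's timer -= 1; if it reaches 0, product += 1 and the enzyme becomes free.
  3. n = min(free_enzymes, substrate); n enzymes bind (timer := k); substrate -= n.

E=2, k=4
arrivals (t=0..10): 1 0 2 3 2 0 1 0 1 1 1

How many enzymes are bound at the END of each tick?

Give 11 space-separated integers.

t=0: arr=1 -> substrate=0 bound=1 product=0
t=1: arr=0 -> substrate=0 bound=1 product=0
t=2: arr=2 -> substrate=1 bound=2 product=0
t=3: arr=3 -> substrate=4 bound=2 product=0
t=4: arr=2 -> substrate=5 bound=2 product=1
t=5: arr=0 -> substrate=5 bound=2 product=1
t=6: arr=1 -> substrate=5 bound=2 product=2
t=7: arr=0 -> substrate=5 bound=2 product=2
t=8: arr=1 -> substrate=5 bound=2 product=3
t=9: arr=1 -> substrate=6 bound=2 product=3
t=10: arr=1 -> substrate=6 bound=2 product=4

Answer: 1 1 2 2 2 2 2 2 2 2 2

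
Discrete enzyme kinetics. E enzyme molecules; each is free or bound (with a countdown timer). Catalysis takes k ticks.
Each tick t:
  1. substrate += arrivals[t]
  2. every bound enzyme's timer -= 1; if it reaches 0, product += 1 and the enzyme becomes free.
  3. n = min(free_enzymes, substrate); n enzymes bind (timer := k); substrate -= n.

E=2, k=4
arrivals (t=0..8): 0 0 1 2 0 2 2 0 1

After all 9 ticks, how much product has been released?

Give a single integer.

t=0: arr=0 -> substrate=0 bound=0 product=0
t=1: arr=0 -> substrate=0 bound=0 product=0
t=2: arr=1 -> substrate=0 bound=1 product=0
t=3: arr=2 -> substrate=1 bound=2 product=0
t=4: arr=0 -> substrate=1 bound=2 product=0
t=5: arr=2 -> substrate=3 bound=2 product=0
t=6: arr=2 -> substrate=4 bound=2 product=1
t=7: arr=0 -> substrate=3 bound=2 product=2
t=8: arr=1 -> substrate=4 bound=2 product=2

Answer: 2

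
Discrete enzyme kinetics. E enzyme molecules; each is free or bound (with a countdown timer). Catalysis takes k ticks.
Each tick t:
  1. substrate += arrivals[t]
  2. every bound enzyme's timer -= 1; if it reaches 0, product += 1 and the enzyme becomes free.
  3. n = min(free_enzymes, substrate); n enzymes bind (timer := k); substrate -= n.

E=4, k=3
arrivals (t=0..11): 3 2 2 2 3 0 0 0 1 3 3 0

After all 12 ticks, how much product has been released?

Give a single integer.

Answer: 12

Derivation:
t=0: arr=3 -> substrate=0 bound=3 product=0
t=1: arr=2 -> substrate=1 bound=4 product=0
t=2: arr=2 -> substrate=3 bound=4 product=0
t=3: arr=2 -> substrate=2 bound=4 product=3
t=4: arr=3 -> substrate=4 bound=4 product=4
t=5: arr=0 -> substrate=4 bound=4 product=4
t=6: arr=0 -> substrate=1 bound=4 product=7
t=7: arr=0 -> substrate=0 bound=4 product=8
t=8: arr=1 -> substrate=1 bound=4 product=8
t=9: arr=3 -> substrate=1 bound=4 product=11
t=10: arr=3 -> substrate=3 bound=4 product=12
t=11: arr=0 -> substrate=3 bound=4 product=12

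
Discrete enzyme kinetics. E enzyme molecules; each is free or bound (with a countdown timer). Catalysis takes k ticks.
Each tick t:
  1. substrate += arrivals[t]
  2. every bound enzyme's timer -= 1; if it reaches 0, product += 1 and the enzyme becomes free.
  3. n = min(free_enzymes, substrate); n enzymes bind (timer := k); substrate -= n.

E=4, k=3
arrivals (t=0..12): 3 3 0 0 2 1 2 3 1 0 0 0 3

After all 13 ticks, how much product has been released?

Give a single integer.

Answer: 14

Derivation:
t=0: arr=3 -> substrate=0 bound=3 product=0
t=1: arr=3 -> substrate=2 bound=4 product=0
t=2: arr=0 -> substrate=2 bound=4 product=0
t=3: arr=0 -> substrate=0 bound=3 product=3
t=4: arr=2 -> substrate=0 bound=4 product=4
t=5: arr=1 -> substrate=1 bound=4 product=4
t=6: arr=2 -> substrate=1 bound=4 product=6
t=7: arr=3 -> substrate=2 bound=4 product=8
t=8: arr=1 -> substrate=3 bound=4 product=8
t=9: arr=0 -> substrate=1 bound=4 product=10
t=10: arr=0 -> substrate=0 bound=3 product=12
t=11: arr=0 -> substrate=0 bound=3 product=12
t=12: arr=3 -> substrate=0 bound=4 product=14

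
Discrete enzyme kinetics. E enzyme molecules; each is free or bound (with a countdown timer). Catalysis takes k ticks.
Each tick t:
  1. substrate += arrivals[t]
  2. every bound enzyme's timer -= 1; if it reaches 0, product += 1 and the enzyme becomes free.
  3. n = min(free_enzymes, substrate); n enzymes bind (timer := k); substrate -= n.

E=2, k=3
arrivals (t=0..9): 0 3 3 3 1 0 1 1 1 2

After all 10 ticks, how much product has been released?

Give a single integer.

Answer: 4

Derivation:
t=0: arr=0 -> substrate=0 bound=0 product=0
t=1: arr=3 -> substrate=1 bound=2 product=0
t=2: arr=3 -> substrate=4 bound=2 product=0
t=3: arr=3 -> substrate=7 bound=2 product=0
t=4: arr=1 -> substrate=6 bound=2 product=2
t=5: arr=0 -> substrate=6 bound=2 product=2
t=6: arr=1 -> substrate=7 bound=2 product=2
t=7: arr=1 -> substrate=6 bound=2 product=4
t=8: arr=1 -> substrate=7 bound=2 product=4
t=9: arr=2 -> substrate=9 bound=2 product=4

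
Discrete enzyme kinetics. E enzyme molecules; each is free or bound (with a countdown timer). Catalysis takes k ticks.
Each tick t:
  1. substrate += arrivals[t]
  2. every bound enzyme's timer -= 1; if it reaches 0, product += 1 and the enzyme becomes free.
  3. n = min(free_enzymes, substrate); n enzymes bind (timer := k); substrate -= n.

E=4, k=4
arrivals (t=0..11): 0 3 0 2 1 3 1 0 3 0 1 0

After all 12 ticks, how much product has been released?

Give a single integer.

t=0: arr=0 -> substrate=0 bound=0 product=0
t=1: arr=3 -> substrate=0 bound=3 product=0
t=2: arr=0 -> substrate=0 bound=3 product=0
t=3: arr=2 -> substrate=1 bound=4 product=0
t=4: arr=1 -> substrate=2 bound=4 product=0
t=5: arr=3 -> substrate=2 bound=4 product=3
t=6: arr=1 -> substrate=3 bound=4 product=3
t=7: arr=0 -> substrate=2 bound=4 product=4
t=8: arr=3 -> substrate=5 bound=4 product=4
t=9: arr=0 -> substrate=2 bound=4 product=7
t=10: arr=1 -> substrate=3 bound=4 product=7
t=11: arr=0 -> substrate=2 bound=4 product=8

Answer: 8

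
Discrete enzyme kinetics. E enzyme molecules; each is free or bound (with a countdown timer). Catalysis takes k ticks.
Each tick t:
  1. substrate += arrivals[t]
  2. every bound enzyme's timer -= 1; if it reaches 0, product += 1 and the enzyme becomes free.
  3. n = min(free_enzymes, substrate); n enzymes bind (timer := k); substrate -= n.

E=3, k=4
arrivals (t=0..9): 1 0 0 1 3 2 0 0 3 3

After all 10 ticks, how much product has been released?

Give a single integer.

t=0: arr=1 -> substrate=0 bound=1 product=0
t=1: arr=0 -> substrate=0 bound=1 product=0
t=2: arr=0 -> substrate=0 bound=1 product=0
t=3: arr=1 -> substrate=0 bound=2 product=0
t=4: arr=3 -> substrate=1 bound=3 product=1
t=5: arr=2 -> substrate=3 bound=3 product=1
t=6: arr=0 -> substrate=3 bound=3 product=1
t=7: arr=0 -> substrate=2 bound=3 product=2
t=8: arr=3 -> substrate=3 bound=3 product=4
t=9: arr=3 -> substrate=6 bound=3 product=4

Answer: 4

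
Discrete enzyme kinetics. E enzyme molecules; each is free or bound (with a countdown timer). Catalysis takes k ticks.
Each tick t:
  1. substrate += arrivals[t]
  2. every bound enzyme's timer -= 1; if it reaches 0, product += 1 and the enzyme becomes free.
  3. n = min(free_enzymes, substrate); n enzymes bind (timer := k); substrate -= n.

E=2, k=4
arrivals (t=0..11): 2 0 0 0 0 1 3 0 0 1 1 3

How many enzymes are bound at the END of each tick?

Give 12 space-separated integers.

t=0: arr=2 -> substrate=0 bound=2 product=0
t=1: arr=0 -> substrate=0 bound=2 product=0
t=2: arr=0 -> substrate=0 bound=2 product=0
t=3: arr=0 -> substrate=0 bound=2 product=0
t=4: arr=0 -> substrate=0 bound=0 product=2
t=5: arr=1 -> substrate=0 bound=1 product=2
t=6: arr=3 -> substrate=2 bound=2 product=2
t=7: arr=0 -> substrate=2 bound=2 product=2
t=8: arr=0 -> substrate=2 bound=2 product=2
t=9: arr=1 -> substrate=2 bound=2 product=3
t=10: arr=1 -> substrate=2 bound=2 product=4
t=11: arr=3 -> substrate=5 bound=2 product=4

Answer: 2 2 2 2 0 1 2 2 2 2 2 2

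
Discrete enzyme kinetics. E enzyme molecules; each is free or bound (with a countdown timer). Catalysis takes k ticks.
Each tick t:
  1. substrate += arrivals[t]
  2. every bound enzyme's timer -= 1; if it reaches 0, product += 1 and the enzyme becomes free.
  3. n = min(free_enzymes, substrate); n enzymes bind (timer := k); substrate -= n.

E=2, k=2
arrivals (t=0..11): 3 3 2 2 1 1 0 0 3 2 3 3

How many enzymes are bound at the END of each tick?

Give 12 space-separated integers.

Answer: 2 2 2 2 2 2 2 2 2 2 2 2

Derivation:
t=0: arr=3 -> substrate=1 bound=2 product=0
t=1: arr=3 -> substrate=4 bound=2 product=0
t=2: arr=2 -> substrate=4 bound=2 product=2
t=3: arr=2 -> substrate=6 bound=2 product=2
t=4: arr=1 -> substrate=5 bound=2 product=4
t=5: arr=1 -> substrate=6 bound=2 product=4
t=6: arr=0 -> substrate=4 bound=2 product=6
t=7: arr=0 -> substrate=4 bound=2 product=6
t=8: arr=3 -> substrate=5 bound=2 product=8
t=9: arr=2 -> substrate=7 bound=2 product=8
t=10: arr=3 -> substrate=8 bound=2 product=10
t=11: arr=3 -> substrate=11 bound=2 product=10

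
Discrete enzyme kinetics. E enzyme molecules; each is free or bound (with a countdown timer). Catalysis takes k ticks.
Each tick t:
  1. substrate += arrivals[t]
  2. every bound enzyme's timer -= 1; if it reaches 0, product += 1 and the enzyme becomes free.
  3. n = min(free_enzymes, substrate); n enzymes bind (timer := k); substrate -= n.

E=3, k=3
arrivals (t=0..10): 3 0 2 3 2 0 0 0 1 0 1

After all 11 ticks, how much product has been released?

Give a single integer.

t=0: arr=3 -> substrate=0 bound=3 product=0
t=1: arr=0 -> substrate=0 bound=3 product=0
t=2: arr=2 -> substrate=2 bound=3 product=0
t=3: arr=3 -> substrate=2 bound=3 product=3
t=4: arr=2 -> substrate=4 bound=3 product=3
t=5: arr=0 -> substrate=4 bound=3 product=3
t=6: arr=0 -> substrate=1 bound=3 product=6
t=7: arr=0 -> substrate=1 bound=3 product=6
t=8: arr=1 -> substrate=2 bound=3 product=6
t=9: arr=0 -> substrate=0 bound=2 product=9
t=10: arr=1 -> substrate=0 bound=3 product=9

Answer: 9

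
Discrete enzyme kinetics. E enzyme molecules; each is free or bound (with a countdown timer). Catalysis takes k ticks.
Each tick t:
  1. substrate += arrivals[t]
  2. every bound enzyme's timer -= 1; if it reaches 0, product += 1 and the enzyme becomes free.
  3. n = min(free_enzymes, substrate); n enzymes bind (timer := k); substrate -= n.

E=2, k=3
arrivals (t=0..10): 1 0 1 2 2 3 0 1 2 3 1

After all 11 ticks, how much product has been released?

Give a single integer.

t=0: arr=1 -> substrate=0 bound=1 product=0
t=1: arr=0 -> substrate=0 bound=1 product=0
t=2: arr=1 -> substrate=0 bound=2 product=0
t=3: arr=2 -> substrate=1 bound=2 product=1
t=4: arr=2 -> substrate=3 bound=2 product=1
t=5: arr=3 -> substrate=5 bound=2 product=2
t=6: arr=0 -> substrate=4 bound=2 product=3
t=7: arr=1 -> substrate=5 bound=2 product=3
t=8: arr=2 -> substrate=6 bound=2 product=4
t=9: arr=3 -> substrate=8 bound=2 product=5
t=10: arr=1 -> substrate=9 bound=2 product=5

Answer: 5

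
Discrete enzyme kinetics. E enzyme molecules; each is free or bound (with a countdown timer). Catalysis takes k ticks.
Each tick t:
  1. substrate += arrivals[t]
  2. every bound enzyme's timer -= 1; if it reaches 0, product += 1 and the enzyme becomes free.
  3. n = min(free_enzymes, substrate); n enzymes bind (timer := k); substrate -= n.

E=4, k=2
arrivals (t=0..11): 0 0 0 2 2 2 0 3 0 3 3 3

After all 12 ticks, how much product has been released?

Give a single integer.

Answer: 12

Derivation:
t=0: arr=0 -> substrate=0 bound=0 product=0
t=1: arr=0 -> substrate=0 bound=0 product=0
t=2: arr=0 -> substrate=0 bound=0 product=0
t=3: arr=2 -> substrate=0 bound=2 product=0
t=4: arr=2 -> substrate=0 bound=4 product=0
t=5: arr=2 -> substrate=0 bound=4 product=2
t=6: arr=0 -> substrate=0 bound=2 product=4
t=7: arr=3 -> substrate=0 bound=3 product=6
t=8: arr=0 -> substrate=0 bound=3 product=6
t=9: arr=3 -> substrate=0 bound=3 product=9
t=10: arr=3 -> substrate=2 bound=4 product=9
t=11: arr=3 -> substrate=2 bound=4 product=12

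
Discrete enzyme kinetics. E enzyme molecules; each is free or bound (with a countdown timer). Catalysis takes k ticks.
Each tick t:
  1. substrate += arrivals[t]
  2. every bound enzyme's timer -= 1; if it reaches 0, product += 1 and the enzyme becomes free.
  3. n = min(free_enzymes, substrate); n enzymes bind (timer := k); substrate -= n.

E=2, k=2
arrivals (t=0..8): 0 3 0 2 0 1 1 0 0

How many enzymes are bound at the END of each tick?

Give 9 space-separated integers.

t=0: arr=0 -> substrate=0 bound=0 product=0
t=1: arr=3 -> substrate=1 bound=2 product=0
t=2: arr=0 -> substrate=1 bound=2 product=0
t=3: arr=2 -> substrate=1 bound=2 product=2
t=4: arr=0 -> substrate=1 bound=2 product=2
t=5: arr=1 -> substrate=0 bound=2 product=4
t=6: arr=1 -> substrate=1 bound=2 product=4
t=7: arr=0 -> substrate=0 bound=1 product=6
t=8: arr=0 -> substrate=0 bound=1 product=6

Answer: 0 2 2 2 2 2 2 1 1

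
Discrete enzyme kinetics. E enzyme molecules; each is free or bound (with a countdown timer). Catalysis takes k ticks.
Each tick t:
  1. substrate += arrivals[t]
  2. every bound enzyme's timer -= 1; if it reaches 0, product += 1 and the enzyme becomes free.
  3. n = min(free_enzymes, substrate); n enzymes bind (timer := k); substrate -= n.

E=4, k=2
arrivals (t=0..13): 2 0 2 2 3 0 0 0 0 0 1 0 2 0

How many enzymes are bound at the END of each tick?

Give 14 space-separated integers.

t=0: arr=2 -> substrate=0 bound=2 product=0
t=1: arr=0 -> substrate=0 bound=2 product=0
t=2: arr=2 -> substrate=0 bound=2 product=2
t=3: arr=2 -> substrate=0 bound=4 product=2
t=4: arr=3 -> substrate=1 bound=4 product=4
t=5: arr=0 -> substrate=0 bound=3 product=6
t=6: arr=0 -> substrate=0 bound=1 product=8
t=7: arr=0 -> substrate=0 bound=0 product=9
t=8: arr=0 -> substrate=0 bound=0 product=9
t=9: arr=0 -> substrate=0 bound=0 product=9
t=10: arr=1 -> substrate=0 bound=1 product=9
t=11: arr=0 -> substrate=0 bound=1 product=9
t=12: arr=2 -> substrate=0 bound=2 product=10
t=13: arr=0 -> substrate=0 bound=2 product=10

Answer: 2 2 2 4 4 3 1 0 0 0 1 1 2 2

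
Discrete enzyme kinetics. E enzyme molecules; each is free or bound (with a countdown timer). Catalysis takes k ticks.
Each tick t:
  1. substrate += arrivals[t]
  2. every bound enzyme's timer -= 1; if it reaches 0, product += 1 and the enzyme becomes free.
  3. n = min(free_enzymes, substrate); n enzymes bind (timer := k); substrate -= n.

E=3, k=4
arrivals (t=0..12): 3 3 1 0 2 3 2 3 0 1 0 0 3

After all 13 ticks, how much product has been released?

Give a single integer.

t=0: arr=3 -> substrate=0 bound=3 product=0
t=1: arr=3 -> substrate=3 bound=3 product=0
t=2: arr=1 -> substrate=4 bound=3 product=0
t=3: arr=0 -> substrate=4 bound=3 product=0
t=4: arr=2 -> substrate=3 bound=3 product=3
t=5: arr=3 -> substrate=6 bound=3 product=3
t=6: arr=2 -> substrate=8 bound=3 product=3
t=7: arr=3 -> substrate=11 bound=3 product=3
t=8: arr=0 -> substrate=8 bound=3 product=6
t=9: arr=1 -> substrate=9 bound=3 product=6
t=10: arr=0 -> substrate=9 bound=3 product=6
t=11: arr=0 -> substrate=9 bound=3 product=6
t=12: arr=3 -> substrate=9 bound=3 product=9

Answer: 9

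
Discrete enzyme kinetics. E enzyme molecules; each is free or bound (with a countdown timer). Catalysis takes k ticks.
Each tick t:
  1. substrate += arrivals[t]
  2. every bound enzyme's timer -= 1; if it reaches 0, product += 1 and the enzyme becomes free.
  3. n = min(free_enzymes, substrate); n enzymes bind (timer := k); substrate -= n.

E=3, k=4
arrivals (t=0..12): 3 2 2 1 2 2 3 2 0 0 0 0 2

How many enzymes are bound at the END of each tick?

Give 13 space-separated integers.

Answer: 3 3 3 3 3 3 3 3 3 3 3 3 3

Derivation:
t=0: arr=3 -> substrate=0 bound=3 product=0
t=1: arr=2 -> substrate=2 bound=3 product=0
t=2: arr=2 -> substrate=4 bound=3 product=0
t=3: arr=1 -> substrate=5 bound=3 product=0
t=4: arr=2 -> substrate=4 bound=3 product=3
t=5: arr=2 -> substrate=6 bound=3 product=3
t=6: arr=3 -> substrate=9 bound=3 product=3
t=7: arr=2 -> substrate=11 bound=3 product=3
t=8: arr=0 -> substrate=8 bound=3 product=6
t=9: arr=0 -> substrate=8 bound=3 product=6
t=10: arr=0 -> substrate=8 bound=3 product=6
t=11: arr=0 -> substrate=8 bound=3 product=6
t=12: arr=2 -> substrate=7 bound=3 product=9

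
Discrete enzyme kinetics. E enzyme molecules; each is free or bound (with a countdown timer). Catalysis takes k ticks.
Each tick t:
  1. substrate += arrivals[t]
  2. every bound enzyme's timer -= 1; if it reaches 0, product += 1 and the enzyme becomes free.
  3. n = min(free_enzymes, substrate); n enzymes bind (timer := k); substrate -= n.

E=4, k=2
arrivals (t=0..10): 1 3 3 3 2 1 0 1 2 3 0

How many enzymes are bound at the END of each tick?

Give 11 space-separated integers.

t=0: arr=1 -> substrate=0 bound=1 product=0
t=1: arr=3 -> substrate=0 bound=4 product=0
t=2: arr=3 -> substrate=2 bound=4 product=1
t=3: arr=3 -> substrate=2 bound=4 product=4
t=4: arr=2 -> substrate=3 bound=4 product=5
t=5: arr=1 -> substrate=1 bound=4 product=8
t=6: arr=0 -> substrate=0 bound=4 product=9
t=7: arr=1 -> substrate=0 bound=2 product=12
t=8: arr=2 -> substrate=0 bound=3 product=13
t=9: arr=3 -> substrate=1 bound=4 product=14
t=10: arr=0 -> substrate=0 bound=3 product=16

Answer: 1 4 4 4 4 4 4 2 3 4 3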